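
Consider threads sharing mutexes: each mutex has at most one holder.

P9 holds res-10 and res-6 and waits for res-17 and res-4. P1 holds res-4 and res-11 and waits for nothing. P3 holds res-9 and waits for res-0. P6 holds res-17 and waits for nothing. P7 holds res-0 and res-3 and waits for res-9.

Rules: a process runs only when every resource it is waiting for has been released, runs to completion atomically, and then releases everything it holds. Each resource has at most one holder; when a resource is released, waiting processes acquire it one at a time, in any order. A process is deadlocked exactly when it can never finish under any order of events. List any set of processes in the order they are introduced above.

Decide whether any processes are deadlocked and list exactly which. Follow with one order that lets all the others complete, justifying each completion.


The deadlocked set is P3 and P7.
Key observation: along P3 -> P7 -> P3, each member waits on what the next one holds — a deadlock; no other process is dragged down with it.
One completion order for the rest: P6, P1, P9.
Check, step by step:
  P6 waits on nothing -> runs at once and releases res-17
  P1 waits on nothing -> runs at once and releases res-4 and res-11
  P9: everything it awaited (res-17 and res-4) is free; runs, freeing res-10 and res-6


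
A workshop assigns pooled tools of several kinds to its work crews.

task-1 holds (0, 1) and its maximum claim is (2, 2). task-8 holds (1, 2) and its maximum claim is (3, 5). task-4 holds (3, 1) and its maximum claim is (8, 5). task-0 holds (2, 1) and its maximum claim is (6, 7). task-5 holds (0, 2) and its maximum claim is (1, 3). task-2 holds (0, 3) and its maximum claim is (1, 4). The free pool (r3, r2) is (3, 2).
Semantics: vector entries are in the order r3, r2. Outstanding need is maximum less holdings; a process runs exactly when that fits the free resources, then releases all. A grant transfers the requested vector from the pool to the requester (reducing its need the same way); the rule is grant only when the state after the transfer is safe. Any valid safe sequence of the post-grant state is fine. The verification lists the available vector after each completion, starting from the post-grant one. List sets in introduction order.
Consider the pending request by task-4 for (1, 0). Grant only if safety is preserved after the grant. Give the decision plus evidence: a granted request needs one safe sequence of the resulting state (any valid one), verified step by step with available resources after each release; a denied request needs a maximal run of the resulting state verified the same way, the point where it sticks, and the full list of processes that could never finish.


DENY. Granting would leave the state unsafe.
Key observation: the wall is r3: completing task-5, task-2, task-8, task-1 brings the pool only to (3, 10), and all the rest need more.
After a pretend grant, a maximal execution: task-5, task-2, task-8, task-1 — then nothing else fits. Check, step by step:
  pool = (2, 2)
  task-5 needs (1, 1) <= (2, 2) -> finishes; pool += (0, 2) = (2, 4)
  task-2 needs (1, 1) <= (2, 4) -> finishes; pool += (0, 3) = (2, 7)
  task-8 needs (2, 3) <= (2, 7) -> finishes; pool += (1, 2) = (3, 9)
  task-1 needs (2, 1) <= (3, 9) -> finishes; pool += (0, 1) = (3, 10)
  task-4 still needs (4, 4) but only (3, 10) is free — short on r3
  task-0 still needs (4, 6) but only (3, 10) is free — short on r3
Processes that could never finish after the grant: task-4 and task-0.


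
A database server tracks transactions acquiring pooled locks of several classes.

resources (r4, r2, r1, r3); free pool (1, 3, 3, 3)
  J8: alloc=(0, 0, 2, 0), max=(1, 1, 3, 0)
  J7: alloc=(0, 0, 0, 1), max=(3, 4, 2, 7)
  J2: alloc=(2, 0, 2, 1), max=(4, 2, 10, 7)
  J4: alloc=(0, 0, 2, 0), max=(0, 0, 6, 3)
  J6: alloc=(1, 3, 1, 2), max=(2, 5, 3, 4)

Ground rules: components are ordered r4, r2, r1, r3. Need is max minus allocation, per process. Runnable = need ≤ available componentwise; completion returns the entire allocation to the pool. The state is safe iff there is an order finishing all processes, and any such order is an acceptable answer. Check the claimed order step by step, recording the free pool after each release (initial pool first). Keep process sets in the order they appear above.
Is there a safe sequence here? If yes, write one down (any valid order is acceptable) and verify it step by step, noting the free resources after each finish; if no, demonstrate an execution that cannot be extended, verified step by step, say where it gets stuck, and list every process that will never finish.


UNSAFE.
Key observation: J6, J8, J4 can finish, but then (2, 6, 8, 5) is all there is, and the blocked group's r3 demands exceed it.
The run J6, J8, J4 cannot be extended any further. Step-by-step check:
  pool = (1, 3, 3, 3)
  J6: need (1, 2, 2, 2) fits (1, 3, 3, 3); releases (1, 3, 1, 2), pool now (2, 6, 4, 5)
  J8: need (1, 1, 1, 0) fits (2, 6, 4, 5); releases (0, 0, 2, 0), pool now (2, 6, 6, 5)
  J4: need (0, 0, 4, 3) fits (2, 6, 6, 5); releases (0, 0, 2, 0), pool now (2, 6, 8, 5)
  J7 cannot run: need (3, 4, 2, 6) vs free (2, 6, 8, 5) (insufficient r4 and r3)
  J2 cannot run: need (2, 2, 8, 6) vs free (2, 6, 8, 5) (insufficient r3)
Processes that can never finish: J7 and J2.


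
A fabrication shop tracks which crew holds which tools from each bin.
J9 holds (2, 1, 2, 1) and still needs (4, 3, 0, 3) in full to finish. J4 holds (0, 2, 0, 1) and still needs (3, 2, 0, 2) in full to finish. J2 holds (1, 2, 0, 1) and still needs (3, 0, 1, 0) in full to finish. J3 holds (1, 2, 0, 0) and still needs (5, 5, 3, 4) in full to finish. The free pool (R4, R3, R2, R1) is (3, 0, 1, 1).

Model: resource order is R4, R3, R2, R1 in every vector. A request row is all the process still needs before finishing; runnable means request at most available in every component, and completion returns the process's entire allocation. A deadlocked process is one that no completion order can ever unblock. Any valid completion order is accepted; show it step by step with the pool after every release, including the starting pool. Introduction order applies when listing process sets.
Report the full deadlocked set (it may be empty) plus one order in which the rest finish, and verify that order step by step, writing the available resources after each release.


The deadlocked set is empty.
Key observation: starting with J2, each completion frees enough for the next — no one is permanently blocked.
The rest can finish in the order J2, J4, J9, J3. Verifying each step:
  pool = (3, 0, 1, 1)
  J2 needs (3, 0, 1, 0) <= (3, 0, 1, 1) -> finishes; pool += (1, 2, 0, 1) = (4, 2, 1, 2)
  J4 needs (3, 2, 0, 2) <= (4, 2, 1, 2) -> finishes; pool += (0, 2, 0, 1) = (4, 4, 1, 3)
  J9 needs (4, 3, 0, 3) <= (4, 4, 1, 3) -> finishes; pool += (2, 1, 2, 1) = (6, 5, 3, 4)
  J3 needs (5, 5, 3, 4) <= (6, 5, 3, 4) -> finishes; pool += (1, 2, 0, 0) = (7, 7, 3, 4)


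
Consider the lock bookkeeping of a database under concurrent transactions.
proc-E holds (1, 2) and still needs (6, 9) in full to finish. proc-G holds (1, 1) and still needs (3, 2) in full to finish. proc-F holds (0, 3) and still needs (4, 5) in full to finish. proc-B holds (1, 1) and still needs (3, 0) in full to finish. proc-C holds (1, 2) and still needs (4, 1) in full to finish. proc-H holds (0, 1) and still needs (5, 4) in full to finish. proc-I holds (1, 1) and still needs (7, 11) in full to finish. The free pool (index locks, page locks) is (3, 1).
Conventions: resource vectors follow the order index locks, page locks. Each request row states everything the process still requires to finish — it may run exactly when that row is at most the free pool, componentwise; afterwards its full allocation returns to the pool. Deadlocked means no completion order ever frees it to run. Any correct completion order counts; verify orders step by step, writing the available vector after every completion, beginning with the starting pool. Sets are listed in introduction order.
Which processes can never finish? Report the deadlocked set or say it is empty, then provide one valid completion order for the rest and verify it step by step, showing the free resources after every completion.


The deadlocked set is empty.
Key observation: proc-B can run right away; the returned allocation unlocks the remaining processes in turn.
One completion order for the rest: proc-B, proc-G, proc-C, proc-F, proc-H, proc-E, proc-I. Check, step by step:
  pool = (3, 1)
  proc-B: need (3, 0) fits (3, 1); releases (1, 1), pool now (4, 2)
  proc-G: need (3, 2) fits (4, 2); releases (1, 1), pool now (5, 3)
  proc-C: need (4, 1) fits (5, 3); releases (1, 2), pool now (6, 5)
  proc-F: need (4, 5) fits (6, 5); releases (0, 3), pool now (6, 8)
  proc-H: need (5, 4) fits (6, 8); releases (0, 1), pool now (6, 9)
  proc-E: need (6, 9) fits (6, 9); releases (1, 2), pool now (7, 11)
  proc-I: need (7, 11) fits (7, 11); releases (1, 1), pool now (8, 12)


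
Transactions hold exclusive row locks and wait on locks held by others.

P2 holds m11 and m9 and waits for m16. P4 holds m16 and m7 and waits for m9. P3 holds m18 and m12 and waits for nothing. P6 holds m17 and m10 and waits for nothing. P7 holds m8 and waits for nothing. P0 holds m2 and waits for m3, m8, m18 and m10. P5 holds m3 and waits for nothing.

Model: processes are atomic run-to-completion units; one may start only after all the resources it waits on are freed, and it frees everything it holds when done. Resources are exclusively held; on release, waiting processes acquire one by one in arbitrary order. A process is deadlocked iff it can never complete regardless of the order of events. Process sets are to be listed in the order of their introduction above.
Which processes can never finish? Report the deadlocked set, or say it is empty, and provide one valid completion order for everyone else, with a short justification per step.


Deadlocked set: P2 and P4.
Key observation: the knot is the closed ring of waits P2 -> P4 -> P2; no other process is dragged down with it.
One completion order for the rest: P6, P7, P3, P5, P0.
Step-by-step check:
  P6 waits on nothing -> runs at once and releases m17 and m10
  P7 waits on nothing -> runs at once and releases m8
  P3 waits on nothing -> runs at once and releases m18 and m12
  P5 waits on nothing -> runs at once and releases m3
  P0: everything it awaited (m3, m8, m18 and m10) is free; runs, freeing m2


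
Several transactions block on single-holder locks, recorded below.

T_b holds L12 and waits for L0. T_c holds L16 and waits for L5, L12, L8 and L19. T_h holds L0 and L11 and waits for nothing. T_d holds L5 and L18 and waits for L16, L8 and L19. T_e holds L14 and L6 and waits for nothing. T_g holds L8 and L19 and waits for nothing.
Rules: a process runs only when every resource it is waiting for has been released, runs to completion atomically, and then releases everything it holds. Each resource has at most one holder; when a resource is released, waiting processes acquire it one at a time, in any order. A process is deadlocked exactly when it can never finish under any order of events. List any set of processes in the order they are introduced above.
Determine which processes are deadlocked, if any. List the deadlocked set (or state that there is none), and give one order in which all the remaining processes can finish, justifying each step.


The deadlocked set is T_c and T_d.
Key observation: the wait chain closes on itself along T_c -> T_d -> T_c; no other process is dragged down with it.
A valid finishing order for the others: T_h, T_e, T_b, T_g.
Verifying each step:
  T_h: no waits; runs immediately, freeing L0 and L11
  T_e: no waits; runs immediately, freeing L14 and L6
  run T_b (all its waits — L0 — are resolved); releases L12
  T_g: no waits; runs immediately, freeing L8 and L19


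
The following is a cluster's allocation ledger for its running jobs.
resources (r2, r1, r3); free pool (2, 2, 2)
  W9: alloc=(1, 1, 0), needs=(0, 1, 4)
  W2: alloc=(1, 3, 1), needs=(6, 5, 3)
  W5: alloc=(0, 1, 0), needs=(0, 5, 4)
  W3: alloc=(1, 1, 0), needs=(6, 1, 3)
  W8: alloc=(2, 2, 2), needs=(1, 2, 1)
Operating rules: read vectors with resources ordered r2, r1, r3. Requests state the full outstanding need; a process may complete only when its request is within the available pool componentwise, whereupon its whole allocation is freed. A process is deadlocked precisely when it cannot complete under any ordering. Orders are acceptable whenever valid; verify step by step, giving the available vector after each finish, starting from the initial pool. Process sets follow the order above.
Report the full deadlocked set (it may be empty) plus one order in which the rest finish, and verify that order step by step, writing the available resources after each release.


Deadlocked: W2 and W3.
Key observation: W8, W9, W5 can finish, but then (5, 6, 4) is all there is, and the blocked group's r2 demands exceed it.
A valid finishing order for the others: W8, W9, W5. Check, step by step:
  pool = (2, 2, 2)
  W8: need (1, 2, 1) fits (2, 2, 2); releases (2, 2, 2), pool now (4, 4, 4)
  W9: need (0, 1, 4) fits (4, 4, 4); releases (1, 1, 0), pool now (5, 5, 4)
  W5: need (0, 5, 4) fits (5, 5, 4); releases (0, 1, 0), pool now (5, 6, 4)
The blocked processes can never fit:
  W2 cannot run: need (6, 5, 3) vs free (5, 6, 4) (insufficient r2)
  W3 cannot run: need (6, 1, 3) vs free (5, 6, 4) (insufficient r2)


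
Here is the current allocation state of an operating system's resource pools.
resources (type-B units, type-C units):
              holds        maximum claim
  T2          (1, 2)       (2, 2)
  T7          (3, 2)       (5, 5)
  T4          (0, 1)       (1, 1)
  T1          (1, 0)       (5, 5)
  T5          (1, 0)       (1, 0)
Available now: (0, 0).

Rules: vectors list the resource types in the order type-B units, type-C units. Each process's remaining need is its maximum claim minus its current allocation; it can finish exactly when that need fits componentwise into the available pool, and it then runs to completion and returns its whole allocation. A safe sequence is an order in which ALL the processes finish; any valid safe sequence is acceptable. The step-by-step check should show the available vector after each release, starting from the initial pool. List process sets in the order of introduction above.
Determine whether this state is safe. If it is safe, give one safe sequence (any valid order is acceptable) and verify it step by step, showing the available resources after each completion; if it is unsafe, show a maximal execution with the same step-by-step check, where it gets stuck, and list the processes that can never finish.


SAFE — a valid safe sequence is T5, T2, T4, T7, T1.
Key observation: T2 is the earliest step where a requested resource binds exactly: need (1, 0), pool (1, 0) at its turn.
Step-by-step check:
  pool = (0, 0)
  run T5 (needs (0, 0), free (0, 0)); after release of (1, 0) the pool is (1, 0)
  run T2 (needs (1, 0), free (1, 0)); after release of (1, 2) the pool is (2, 2)
  run T4 (needs (1, 0), free (2, 2)); after release of (0, 1) the pool is (2, 3)
  run T7 (needs (2, 3), free (2, 3)); after release of (3, 2) the pool is (5, 5)
  run T1 (needs (4, 5), free (5, 5)); after release of (1, 0) the pool is (6, 5)


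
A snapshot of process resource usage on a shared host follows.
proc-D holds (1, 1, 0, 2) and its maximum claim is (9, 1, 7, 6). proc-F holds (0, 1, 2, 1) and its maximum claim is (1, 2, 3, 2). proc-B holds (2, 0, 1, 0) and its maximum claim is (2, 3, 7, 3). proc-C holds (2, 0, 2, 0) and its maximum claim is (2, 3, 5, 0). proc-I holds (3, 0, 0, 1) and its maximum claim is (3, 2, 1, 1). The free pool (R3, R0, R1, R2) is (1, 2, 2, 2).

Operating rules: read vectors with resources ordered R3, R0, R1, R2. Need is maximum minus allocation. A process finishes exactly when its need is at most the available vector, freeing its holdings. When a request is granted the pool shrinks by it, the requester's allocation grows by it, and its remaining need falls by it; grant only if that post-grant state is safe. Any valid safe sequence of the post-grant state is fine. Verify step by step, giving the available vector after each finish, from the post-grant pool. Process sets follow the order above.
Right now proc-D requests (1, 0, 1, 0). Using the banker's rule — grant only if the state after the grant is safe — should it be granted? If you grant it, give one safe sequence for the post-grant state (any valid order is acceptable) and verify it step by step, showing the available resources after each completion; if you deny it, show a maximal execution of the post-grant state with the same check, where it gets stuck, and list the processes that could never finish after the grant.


DENY: after the grant no complete ordering would exist.
Key observation: the wall is R1: completing proc-I, proc-F, proc-C brings the pool only to (5, 3, 5, 4), and all the rest need more.
On the post-grant state, proc-I, proc-F, proc-C is a maximal run — nothing extends it. Verifying each step:
  pool = (0, 2, 1, 2)
  proc-I needs (0, 2, 1, 0) <= (0, 2, 1, 2) -> finishes; pool += (3, 0, 0, 1) = (3, 2, 1, 3)
  proc-F needs (1, 1, 1, 1) <= (3, 2, 1, 3) -> finishes; pool += (0, 1, 2, 1) = (3, 3, 3, 4)
  proc-C needs (0, 3, 3, 0) <= (3, 3, 3, 4) -> finishes; pool += (2, 0, 2, 0) = (5, 3, 5, 4)
  blocked: proc-D wants (7, 0, 6, 4), pool (5, 3, 5, 4) — not enough R3 and R1
  blocked: proc-B wants (0, 3, 6, 3), pool (5, 3, 5, 4) — not enough R1
Post-grant, the permanently blocked set is proc-D and proc-B.


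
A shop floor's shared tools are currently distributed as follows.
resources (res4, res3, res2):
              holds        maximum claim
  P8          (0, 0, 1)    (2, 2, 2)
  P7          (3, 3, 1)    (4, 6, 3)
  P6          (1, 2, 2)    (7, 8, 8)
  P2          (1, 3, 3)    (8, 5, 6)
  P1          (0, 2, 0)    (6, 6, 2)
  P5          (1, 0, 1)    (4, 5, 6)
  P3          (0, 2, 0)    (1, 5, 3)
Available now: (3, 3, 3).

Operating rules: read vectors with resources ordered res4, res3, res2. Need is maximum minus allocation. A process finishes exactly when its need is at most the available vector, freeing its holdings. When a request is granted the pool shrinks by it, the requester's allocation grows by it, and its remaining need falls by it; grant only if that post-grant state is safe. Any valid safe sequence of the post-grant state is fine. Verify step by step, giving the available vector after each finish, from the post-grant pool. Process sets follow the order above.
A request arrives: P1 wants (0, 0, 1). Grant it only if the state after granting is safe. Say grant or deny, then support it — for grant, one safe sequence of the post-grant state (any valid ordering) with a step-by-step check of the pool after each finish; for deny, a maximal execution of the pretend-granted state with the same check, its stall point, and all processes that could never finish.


GRANT — the state after the grant stays safe, e.g. via P8, P7, P3, P1, P5, P6, P2.
Key observation: after the grant the pool drops to (3, 3, 2), which still lets P8 finish first and unwind the rest.
Step-by-step check of the post-grant state:
  pool = (3, 3, 2)
  P8 needs (2, 2, 1) <= (3, 3, 2) -> finishes; pool += (0, 0, 1) = (3, 3, 3)
  P7 needs (1, 3, 2) <= (3, 3, 3) -> finishes; pool += (3, 3, 1) = (6, 6, 4)
  P3 needs (1, 3, 3) <= (6, 6, 4) -> finishes; pool += (0, 2, 0) = (6, 8, 4)
  P1 needs (6, 4, 1) <= (6, 8, 4) -> finishes; pool += (0, 2, 1) = (6, 10, 5)
  P5 needs (3, 5, 5) <= (6, 10, 5) -> finishes; pool += (1, 0, 1) = (7, 10, 6)
  P6 needs (6, 6, 6) <= (7, 10, 6) -> finishes; pool += (1, 2, 2) = (8, 12, 8)
  P2 needs (7, 2, 3) <= (8, 12, 8) -> finishes; pool += (1, 3, 3) = (9, 15, 11)


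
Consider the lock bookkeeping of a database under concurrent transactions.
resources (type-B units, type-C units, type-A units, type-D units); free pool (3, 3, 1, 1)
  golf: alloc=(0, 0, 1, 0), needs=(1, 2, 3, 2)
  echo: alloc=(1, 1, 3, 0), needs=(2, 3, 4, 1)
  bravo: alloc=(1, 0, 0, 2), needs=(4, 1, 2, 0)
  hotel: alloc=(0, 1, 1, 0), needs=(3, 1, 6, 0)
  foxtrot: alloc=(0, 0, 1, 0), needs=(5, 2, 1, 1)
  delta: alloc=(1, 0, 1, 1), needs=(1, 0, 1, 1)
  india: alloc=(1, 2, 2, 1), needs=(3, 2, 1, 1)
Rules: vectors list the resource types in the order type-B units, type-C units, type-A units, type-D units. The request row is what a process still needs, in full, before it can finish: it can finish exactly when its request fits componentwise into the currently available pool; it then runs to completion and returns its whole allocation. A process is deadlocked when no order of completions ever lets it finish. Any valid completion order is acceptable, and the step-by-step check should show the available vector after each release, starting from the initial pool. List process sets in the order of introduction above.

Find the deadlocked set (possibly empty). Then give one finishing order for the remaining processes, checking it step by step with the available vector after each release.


The deadlocked set is empty.
Key observation: india fits the free pool immediately, and its release cascades until everyone finishes.
One completion order for the rest: india, delta, echo, hotel, bravo, golf, foxtrot. Walking it through:
  pool = (3, 3, 1, 1)
  india needs (3, 2, 1, 1) <= (3, 3, 1, 1) -> finishes; pool += (1, 2, 2, 1) = (4, 5, 3, 2)
  delta needs (1, 0, 1, 1) <= (4, 5, 3, 2) -> finishes; pool += (1, 0, 1, 1) = (5, 5, 4, 3)
  echo needs (2, 3, 4, 1) <= (5, 5, 4, 3) -> finishes; pool += (1, 1, 3, 0) = (6, 6, 7, 3)
  hotel needs (3, 1, 6, 0) <= (6, 6, 7, 3) -> finishes; pool += (0, 1, 1, 0) = (6, 7, 8, 3)
  bravo needs (4, 1, 2, 0) <= (6, 7, 8, 3) -> finishes; pool += (1, 0, 0, 2) = (7, 7, 8, 5)
  golf needs (1, 2, 3, 2) <= (7, 7, 8, 5) -> finishes; pool += (0, 0, 1, 0) = (7, 7, 9, 5)
  foxtrot needs (5, 2, 1, 1) <= (7, 7, 9, 5) -> finishes; pool += (0, 0, 1, 0) = (7, 7, 10, 5)


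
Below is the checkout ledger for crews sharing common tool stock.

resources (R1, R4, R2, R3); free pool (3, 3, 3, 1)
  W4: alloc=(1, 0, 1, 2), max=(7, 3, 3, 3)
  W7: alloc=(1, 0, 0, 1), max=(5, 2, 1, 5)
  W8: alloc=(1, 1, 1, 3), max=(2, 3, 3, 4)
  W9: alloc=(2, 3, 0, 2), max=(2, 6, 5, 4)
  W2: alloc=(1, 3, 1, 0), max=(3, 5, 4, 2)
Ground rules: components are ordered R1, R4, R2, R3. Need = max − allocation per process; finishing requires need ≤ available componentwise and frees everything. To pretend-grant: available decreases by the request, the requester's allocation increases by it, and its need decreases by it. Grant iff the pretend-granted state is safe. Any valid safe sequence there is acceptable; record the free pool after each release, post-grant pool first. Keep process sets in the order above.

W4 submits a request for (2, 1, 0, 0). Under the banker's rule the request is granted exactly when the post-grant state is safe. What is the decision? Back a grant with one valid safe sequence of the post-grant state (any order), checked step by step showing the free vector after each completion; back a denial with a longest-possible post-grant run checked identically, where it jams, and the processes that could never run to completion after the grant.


GRANT — the state after the grant stays safe, e.g. via W8, W2, W9, W7, W4.
Key observation: the transfer keeps a workable pool ((1, 2, 3, 1)); W8 starts the safe sequence.
Check on the post-grant state, step by step:
  pool = (1, 2, 3, 1)
  W8 needs (1, 2, 2, 1) <= (1, 2, 3, 1) -> finishes; pool += (1, 1, 1, 3) = (2, 3, 4, 4)
  W2 needs (2, 2, 3, 2) <= (2, 3, 4, 4) -> finishes; pool += (1, 3, 1, 0) = (3, 6, 5, 4)
  W9 needs (0, 3, 5, 2) <= (3, 6, 5, 4) -> finishes; pool += (2, 3, 0, 2) = (5, 9, 5, 6)
  W7 needs (4, 2, 1, 4) <= (5, 9, 5, 6) -> finishes; pool += (1, 0, 0, 1) = (6, 9, 5, 7)
  W4 needs (4, 2, 2, 1) <= (6, 9, 5, 7) -> finishes; pool += (3, 1, 1, 2) = (9, 10, 6, 9)


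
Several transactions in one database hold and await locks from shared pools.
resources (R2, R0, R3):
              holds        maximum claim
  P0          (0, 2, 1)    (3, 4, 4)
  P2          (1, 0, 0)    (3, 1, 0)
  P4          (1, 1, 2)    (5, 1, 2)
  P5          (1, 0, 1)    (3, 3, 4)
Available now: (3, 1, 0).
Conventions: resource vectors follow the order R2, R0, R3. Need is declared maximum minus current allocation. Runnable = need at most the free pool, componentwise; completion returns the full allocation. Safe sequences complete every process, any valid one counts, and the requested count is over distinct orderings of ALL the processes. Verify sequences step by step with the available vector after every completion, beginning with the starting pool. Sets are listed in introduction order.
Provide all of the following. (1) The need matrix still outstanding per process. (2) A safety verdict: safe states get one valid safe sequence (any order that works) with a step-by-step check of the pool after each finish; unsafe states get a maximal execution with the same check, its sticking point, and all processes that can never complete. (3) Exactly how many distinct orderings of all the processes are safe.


(1) Need matrix, components ordered R2, R0, R3:
  P0: (3, 2, 3)
  P2: (2, 1, 0)
  P4: (4, 0, 0)
  P5: (2, 3, 3)
(2) UNSAFE — no complete ordering exists.
Key observation: even finishing P2, P4 leaves just (5, 2, 2) free — too little R3 for any of the remaining processes.
Going as far as possible: P2, P4; after that, nothing fits. Verifying each step:
  pool = (3, 1, 0)
  P2: need (2, 1, 0) fits (3, 1, 0); releases (1, 0, 0), pool now (4, 1, 0)
  P4: need (4, 0, 0) fits (4, 1, 0); releases (1, 1, 2), pool now (5, 2, 2)
  P0 cannot run: need (3, 2, 3) vs free (5, 2, 2) (insufficient R3)
  P5 cannot run: need (2, 3, 3) vs free (5, 2, 2) (insufficient R0 and R3)
Never able to finish: P0 and P5.
(3) Exactly 0 of the possible complete orderings are safe sequences.


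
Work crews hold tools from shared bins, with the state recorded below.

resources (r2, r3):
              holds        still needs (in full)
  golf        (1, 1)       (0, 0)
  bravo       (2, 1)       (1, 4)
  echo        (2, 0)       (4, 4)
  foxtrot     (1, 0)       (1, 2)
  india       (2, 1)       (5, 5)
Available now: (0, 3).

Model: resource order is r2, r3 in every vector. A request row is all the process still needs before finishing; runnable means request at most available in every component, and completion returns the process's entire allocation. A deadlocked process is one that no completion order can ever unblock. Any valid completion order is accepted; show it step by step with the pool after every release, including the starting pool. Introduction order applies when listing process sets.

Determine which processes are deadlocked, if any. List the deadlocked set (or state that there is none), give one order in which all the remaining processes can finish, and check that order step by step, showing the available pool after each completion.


No process is deadlocked.
Key observation: there is always a runnable process — golf first — so the state unwinds completely.
The rest can finish in the order golf, foxtrot, bravo, echo, india. Step-by-step check:
  pool = (0, 3)
  golf needs (0, 0) <= (0, 3) -> finishes; pool += (1, 1) = (1, 4)
  foxtrot needs (1, 2) <= (1, 4) -> finishes; pool += (1, 0) = (2, 4)
  bravo needs (1, 4) <= (2, 4) -> finishes; pool += (2, 1) = (4, 5)
  echo needs (4, 4) <= (4, 5) -> finishes; pool += (2, 0) = (6, 5)
  india needs (5, 5) <= (6, 5) -> finishes; pool += (2, 1) = (8, 6)


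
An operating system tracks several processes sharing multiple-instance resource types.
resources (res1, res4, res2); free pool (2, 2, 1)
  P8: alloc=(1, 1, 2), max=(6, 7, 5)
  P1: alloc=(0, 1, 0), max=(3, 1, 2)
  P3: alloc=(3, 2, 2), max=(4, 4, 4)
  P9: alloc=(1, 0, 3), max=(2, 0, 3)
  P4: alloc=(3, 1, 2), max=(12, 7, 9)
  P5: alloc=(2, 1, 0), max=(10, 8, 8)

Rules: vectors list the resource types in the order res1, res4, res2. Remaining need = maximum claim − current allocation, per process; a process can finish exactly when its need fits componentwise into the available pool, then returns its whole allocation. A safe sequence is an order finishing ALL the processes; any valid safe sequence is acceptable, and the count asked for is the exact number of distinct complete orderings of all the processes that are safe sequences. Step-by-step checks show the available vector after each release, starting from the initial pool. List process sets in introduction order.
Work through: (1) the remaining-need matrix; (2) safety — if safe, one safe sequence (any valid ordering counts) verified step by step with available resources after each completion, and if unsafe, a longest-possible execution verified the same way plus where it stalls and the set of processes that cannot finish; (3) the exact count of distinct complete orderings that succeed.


(1) Remaining need (order res1, res4, res2):
  P8: (5, 6, 3)
  P1: (3, 0, 2)
  P3: (1, 2, 2)
  P9: (1, 0, 0)
  P4: (9, 6, 7)
  P5: (8, 7, 8)
(2) UNSAFE — no complete ordering exists.
Key observation: even finishing P9, P1, P3 leaves just (6, 5, 6) free — too little res4 for any of the remaining processes.
Going as far as possible: P9, P1, P3; after that, nothing fits. Verifying each step:
  pool = (2, 2, 1)
  P9: need (1, 0, 0) fits (2, 2, 1); releases (1, 0, 3), pool now (3, 2, 4)
  P1: need (3, 0, 2) fits (3, 2, 4); releases (0, 1, 0), pool now (3, 3, 4)
  P3: need (1, 2, 2) fits (3, 3, 4); releases (3, 2, 2), pool now (6, 5, 6)
  blocked: P8 wants (5, 6, 3), pool (6, 5, 6) — not enough res4
  blocked: P4 wants (9, 6, 7), pool (6, 5, 6) — not enough res1, res4 and res2
  blocked: P5 wants (8, 7, 8), pool (6, 5, 6) — not enough res1, res4 and res2
Permanently blocked: P8, P4 and P5.
(3) Precisely 0 of the possible complete orderings are safe sequences.


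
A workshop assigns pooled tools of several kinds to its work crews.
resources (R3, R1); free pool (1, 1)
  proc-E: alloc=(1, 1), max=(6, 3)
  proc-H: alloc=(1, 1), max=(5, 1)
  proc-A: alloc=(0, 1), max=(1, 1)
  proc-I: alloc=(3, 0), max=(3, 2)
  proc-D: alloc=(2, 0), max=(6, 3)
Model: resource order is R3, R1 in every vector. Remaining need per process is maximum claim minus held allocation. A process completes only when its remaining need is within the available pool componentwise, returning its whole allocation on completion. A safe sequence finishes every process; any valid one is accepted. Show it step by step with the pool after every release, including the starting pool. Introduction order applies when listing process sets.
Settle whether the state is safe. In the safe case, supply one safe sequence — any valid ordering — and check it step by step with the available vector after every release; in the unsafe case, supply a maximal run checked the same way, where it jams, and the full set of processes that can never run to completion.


The state is SAFE; one workable sequence: proc-A, proc-I, proc-H, proc-E, proc-D.
Key observation: the order's first zero-slack moment is proc-A ((1, 0) needed, (1, 1) free — a requested resource with nothing to spare).
Walking it through:
  pool = (1, 1)
  proc-A: need (1, 0) fits (1, 1); releases (0, 1), pool now (1, 2)
  proc-I: need (0, 2) fits (1, 2); releases (3, 0), pool now (4, 2)
  proc-H: need (4, 0) fits (4, 2); releases (1, 1), pool now (5, 3)
  proc-E: need (5, 2) fits (5, 3); releases (1, 1), pool now (6, 4)
  proc-D: need (4, 3) fits (6, 4); releases (2, 0), pool now (8, 4)


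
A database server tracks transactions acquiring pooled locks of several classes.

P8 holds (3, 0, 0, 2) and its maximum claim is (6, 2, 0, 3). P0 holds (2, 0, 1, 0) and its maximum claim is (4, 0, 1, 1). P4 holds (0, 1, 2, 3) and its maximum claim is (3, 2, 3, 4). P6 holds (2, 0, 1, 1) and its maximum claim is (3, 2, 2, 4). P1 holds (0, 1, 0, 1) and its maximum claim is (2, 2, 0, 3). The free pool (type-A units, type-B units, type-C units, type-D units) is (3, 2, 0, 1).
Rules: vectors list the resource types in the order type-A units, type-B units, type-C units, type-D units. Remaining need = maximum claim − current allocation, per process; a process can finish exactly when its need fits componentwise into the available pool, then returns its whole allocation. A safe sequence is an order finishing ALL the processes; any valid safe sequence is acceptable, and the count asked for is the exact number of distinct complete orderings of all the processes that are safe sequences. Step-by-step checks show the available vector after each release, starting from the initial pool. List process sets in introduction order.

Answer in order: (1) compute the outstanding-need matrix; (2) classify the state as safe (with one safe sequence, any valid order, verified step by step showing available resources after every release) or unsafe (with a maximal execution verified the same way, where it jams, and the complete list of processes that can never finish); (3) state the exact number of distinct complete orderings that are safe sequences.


(1) Need matrix, components ordered type-A units, type-B units, type-C units, type-D units:
  P8: (3, 2, 0, 1)
  P0: (2, 0, 0, 1)
  P4: (3, 1, 1, 1)
  P6: (1, 2, 1, 3)
  P1: (2, 1, 0, 2)
(2) The state is SAFE; one workable sequence: P0, P8, P4, P1, P6.
Key observation: P0 is the earliest step where a requested resource binds exactly: need (2, 0, 0, 1), pool (3, 2, 0, 1) at its turn.
Check, step by step:
  pool = (3, 2, 0, 1)
  P0: need (2, 0, 0, 1) fits (3, 2, 0, 1); releases (2, 0, 1, 0), pool now (5, 2, 1, 1)
  P8: need (3, 2, 0, 1) fits (5, 2, 1, 1); releases (3, 0, 0, 2), pool now (8, 2, 1, 3)
  P4: need (3, 1, 1, 1) fits (8, 2, 1, 3); releases (0, 1, 2, 3), pool now (8, 3, 3, 6)
  P1: need (2, 1, 0, 2) fits (8, 3, 3, 6); releases (0, 1, 0, 1), pool now (8, 4, 3, 7)
  P6: need (1, 2, 1, 3) fits (8, 4, 3, 7); releases (2, 0, 1, 1), pool now (10, 4, 4, 8)
(3) The exact count: 20 of the possible complete orderings are safe sequences.


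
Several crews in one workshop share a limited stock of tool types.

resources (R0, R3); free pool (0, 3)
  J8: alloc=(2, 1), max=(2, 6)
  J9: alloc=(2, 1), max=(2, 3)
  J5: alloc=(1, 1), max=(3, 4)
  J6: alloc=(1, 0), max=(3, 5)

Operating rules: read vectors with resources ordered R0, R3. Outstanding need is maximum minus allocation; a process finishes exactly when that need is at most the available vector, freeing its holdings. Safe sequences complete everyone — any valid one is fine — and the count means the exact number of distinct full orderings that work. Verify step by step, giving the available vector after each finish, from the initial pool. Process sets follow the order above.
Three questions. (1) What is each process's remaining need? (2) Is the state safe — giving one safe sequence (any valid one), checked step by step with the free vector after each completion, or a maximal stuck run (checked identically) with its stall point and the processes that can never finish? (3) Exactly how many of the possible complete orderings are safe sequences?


(1) Need matrix, components ordered R0, R3:
  J8: (0, 5)
  J9: (0, 2)
  J5: (2, 3)
  J6: (2, 5)
(2) SAFE. One safe sequence: J9, J5, J6, J8.
Key observation: the order's first zero-slack moment is J5 ((2, 3) needed, (2, 4) free — a requested resource with nothing to spare).
Walking it through:
  pool = (0, 3)
  J9: need (0, 2) fits (0, 3); releases (2, 1), pool now (2, 4)
  J5: need (2, 3) fits (2, 4); releases (1, 1), pool now (3, 5)
  J6: need (2, 5) fits (3, 5); releases (1, 0), pool now (4, 5)
  J8: need (0, 5) fits (4, 5); releases (2, 1), pool now (6, 6)
(3) The exact count: 2 of the possible complete orderings are safe sequences.


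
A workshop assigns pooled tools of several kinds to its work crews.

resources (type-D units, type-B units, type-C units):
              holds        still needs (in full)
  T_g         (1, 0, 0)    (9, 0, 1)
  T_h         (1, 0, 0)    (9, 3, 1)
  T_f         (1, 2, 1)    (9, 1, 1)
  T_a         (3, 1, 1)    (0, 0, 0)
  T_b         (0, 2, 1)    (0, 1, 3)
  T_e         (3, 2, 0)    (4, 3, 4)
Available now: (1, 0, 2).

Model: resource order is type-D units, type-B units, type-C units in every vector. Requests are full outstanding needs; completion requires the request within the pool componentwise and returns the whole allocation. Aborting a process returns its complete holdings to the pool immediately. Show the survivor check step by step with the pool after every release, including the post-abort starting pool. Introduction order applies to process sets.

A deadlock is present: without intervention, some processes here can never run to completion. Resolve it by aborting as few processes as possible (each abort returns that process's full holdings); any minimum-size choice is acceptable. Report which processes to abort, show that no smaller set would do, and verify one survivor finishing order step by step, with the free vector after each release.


Minimum abort set: T_g and T_h.
Key observation: the deadlocked T_f becomes finishable only because T_g and T_h released (2, 0, 0); it completes at step 4 below.
No one abort is enough; case by case: T_g alone leaves T_h blocked (short on type-D units); T_h alone leaves T_g blocked (short on type-D units); T_f alone leaves T_g blocked (short on type-D units); T_a alone leaves T_g blocked (short on type-D units); T_b alone leaves T_g blocked (short on type-D units); T_e alone leaves T_g blocked (short on type-D units).
The survivors complete as T_a, T_b, T_e, T_f. Verifying each step (starting from the post-abort pool):
  pool = (3, 0, 2)
  T_a: need (0, 0, 0) fits (3, 0, 2); releases (3, 1, 1), pool now (6, 1, 3)
  T_b: need (0, 1, 3) fits (6, 1, 3); releases (0, 2, 1), pool now (6, 3, 4)
  T_e: need (4, 3, 4) fits (6, 3, 4); releases (3, 2, 0), pool now (9, 5, 4)
  T_f: need (9, 1, 1) fits (9, 5, 4); releases (1, 2, 1), pool now (10, 7, 5)


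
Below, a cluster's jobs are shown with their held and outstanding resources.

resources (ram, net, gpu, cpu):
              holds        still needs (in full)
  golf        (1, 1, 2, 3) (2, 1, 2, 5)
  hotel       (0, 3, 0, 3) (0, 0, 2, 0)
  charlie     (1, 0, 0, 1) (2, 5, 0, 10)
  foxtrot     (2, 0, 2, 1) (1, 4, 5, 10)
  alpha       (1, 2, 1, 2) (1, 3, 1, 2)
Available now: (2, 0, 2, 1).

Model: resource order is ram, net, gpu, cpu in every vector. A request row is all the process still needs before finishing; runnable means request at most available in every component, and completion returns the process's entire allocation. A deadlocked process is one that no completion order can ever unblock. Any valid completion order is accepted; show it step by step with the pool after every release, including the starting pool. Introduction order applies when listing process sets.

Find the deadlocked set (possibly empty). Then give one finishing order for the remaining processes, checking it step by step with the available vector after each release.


Deadlocked: charlie and foxtrot.
Key observation: after hotel, alpha, golf complete, (4, 6, 5, 9) is the best the pool ever gets, yet each leftover process wants more cpu.
A valid finishing order for the others: hotel, alpha, golf. Step-by-step check:
  pool = (2, 0, 2, 1)
  hotel: need (0, 0, 2, 0) fits (2, 0, 2, 1); releases (0, 3, 0, 3), pool now (2, 3, 2, 4)
  alpha: need (1, 3, 1, 2) fits (2, 3, 2, 4); releases (1, 2, 1, 2), pool now (3, 5, 3, 6)
  golf: need (2, 1, 2, 5) fits (3, 5, 3, 6); releases (1, 1, 2, 3), pool now (4, 6, 5, 9)
None of the blocked processes ever fits:
  charlie cannot run: need (2, 5, 0, 10) vs free (4, 6, 5, 9) (insufficient cpu)
  foxtrot cannot run: need (1, 4, 5, 10) vs free (4, 6, 5, 9) (insufficient cpu)


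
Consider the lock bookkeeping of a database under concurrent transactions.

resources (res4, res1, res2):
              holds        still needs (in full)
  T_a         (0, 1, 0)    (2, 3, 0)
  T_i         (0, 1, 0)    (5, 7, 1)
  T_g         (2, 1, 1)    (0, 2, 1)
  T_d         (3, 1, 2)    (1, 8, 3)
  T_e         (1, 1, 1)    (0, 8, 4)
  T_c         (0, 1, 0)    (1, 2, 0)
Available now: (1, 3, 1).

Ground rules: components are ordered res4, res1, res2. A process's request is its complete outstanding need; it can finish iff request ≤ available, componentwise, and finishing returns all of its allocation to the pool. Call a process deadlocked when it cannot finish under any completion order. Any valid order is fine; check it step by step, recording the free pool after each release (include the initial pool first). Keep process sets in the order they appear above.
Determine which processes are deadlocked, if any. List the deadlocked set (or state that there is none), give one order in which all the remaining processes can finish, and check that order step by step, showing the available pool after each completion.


The deadlocked set is T_i, T_d and T_e.
Key observation: after T_g, T_a, T_c complete, (3, 6, 2) is the best the pool ever gets, yet each leftover process wants more res1.
One completion order for the rest: T_g, T_a, T_c. Walking it through:
  pool = (1, 3, 1)
  T_g needs (0, 2, 1) <= (1, 3, 1) -> finishes; pool += (2, 1, 1) = (3, 4, 2)
  T_a needs (2, 3, 0) <= (3, 4, 2) -> finishes; pool += (0, 1, 0) = (3, 5, 2)
  T_c needs (1, 2, 0) <= (3, 5, 2) -> finishes; pool += (0, 1, 0) = (3, 6, 2)
The stuck group stays short no matter what:
  blocked: T_i wants (5, 7, 1), pool (3, 6, 2) — not enough res4 and res1
  blocked: T_d wants (1, 8, 3), pool (3, 6, 2) — not enough res1 and res2
  blocked: T_e wants (0, 8, 4), pool (3, 6, 2) — not enough res1 and res2
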